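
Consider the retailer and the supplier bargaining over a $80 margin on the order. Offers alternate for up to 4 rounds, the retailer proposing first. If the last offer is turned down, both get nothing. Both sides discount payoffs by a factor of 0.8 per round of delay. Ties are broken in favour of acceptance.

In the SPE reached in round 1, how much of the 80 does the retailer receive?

Round 4 (the supplier proposes): rejection yields 0 for the retailer; the supplier offers 0 and keeps 80.
Round 3 (the retailer proposes): the supplier can get 80 next round, worth 0.8 × 80 = 64 now. The retailer offers 64 and keeps 80 − 64 = 16.
Round 2 (the supplier proposes): the retailer can get 16 next round, worth 0.8 × 16 = 12.8 now; the supplier offers that and keeps 67.2.
Round 1 (the retailer proposes): the supplier can get 67.2 next round, worth 0.8 × 67.2 = 53.76 now; the retailer offers that and keeps 26.24.

26.24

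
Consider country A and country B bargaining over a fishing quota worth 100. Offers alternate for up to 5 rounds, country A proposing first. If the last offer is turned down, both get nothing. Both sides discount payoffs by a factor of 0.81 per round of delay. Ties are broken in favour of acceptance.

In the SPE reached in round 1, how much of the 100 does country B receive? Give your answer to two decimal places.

25.49

Solve by backward induction from round 5.
Round 5 (country A proposes): country B will accept anything ≥ 0, so country A offers 0 and keeps 100.
Round 4 (country B proposes): country A can get 100 next round, worth 0.81 × 100 = 81 now, so country B offers 81, keeping 19.
Round 3 (country A proposes): country B can get 19 next round, worth 0.81 × 19 = 15.39 now; country A offers that and keeps 84.61.
Round 2 (country B proposes): country A can get 84.61 next round, worth 0.81 × 84.61 = 68.5341 now, so country B offers 68.5341, keeping 31.4659.
Round 1 (country A proposes): country B can get 31.4659 next round, worth 0.81 × 31.4659 = 25.487379 now. Country A offers 25.487379 and keeps 100 − 25.487379 = 74.512621.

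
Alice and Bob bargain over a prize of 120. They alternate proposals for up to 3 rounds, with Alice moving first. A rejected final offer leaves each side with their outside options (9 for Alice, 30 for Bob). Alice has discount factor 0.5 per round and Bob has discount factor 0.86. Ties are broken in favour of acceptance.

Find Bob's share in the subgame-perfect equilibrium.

Solve by backward induction from round 3.
Round 3 (Alice proposes): Bob gets 30 if talks fail, so Alice offers 30 and keeps 90.
Round 2 (Bob proposes): Alice can get 90 next round, worth 0.5 × 90 = 45 now, so Bob offers 45, keeping 75.
Round 1 (Alice proposes): Bob can get 75 next round, worth 0.86 × 75 = 64.5 now. Alice offers 64.5 and keeps 120 − 64.5 = 55.5.

64.5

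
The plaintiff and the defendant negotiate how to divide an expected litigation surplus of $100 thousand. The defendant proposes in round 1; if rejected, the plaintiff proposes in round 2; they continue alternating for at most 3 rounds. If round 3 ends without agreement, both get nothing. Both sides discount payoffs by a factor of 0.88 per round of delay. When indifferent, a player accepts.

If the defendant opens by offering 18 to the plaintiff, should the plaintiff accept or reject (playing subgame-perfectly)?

Round 3 (the defendant proposes): the plaintiff will accept anything ≥ 0, so the defendant offers 0 and keeps 100.
Round 2 (the plaintiff proposes): the defendant can get 100 next round, worth 0.88 × 100 = 88 now, so the plaintiff offers 88, keeping 12.
So by rejecting in round 1, the plaintiff gets 12 next round, worth 0.88 × 12 = 10.56 now.
Offer 18 ≥ 10.56, so the plaintiff accepts.

Accept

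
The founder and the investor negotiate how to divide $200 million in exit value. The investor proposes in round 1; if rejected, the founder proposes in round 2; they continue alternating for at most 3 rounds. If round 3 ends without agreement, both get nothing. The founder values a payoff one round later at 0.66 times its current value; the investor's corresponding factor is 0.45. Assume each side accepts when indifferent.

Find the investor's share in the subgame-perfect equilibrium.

127.4

Round 3 (the investor proposes): the founder will accept anything ≥ 0, so the investor offers 0 and keeps 200.
Round 2 (the founder proposes): the investor can get 200 next round, worth 0.45 × 200 = 90 now. The founder offers 90 and keeps 200 − 90 = 110.
Round 1 (the investor proposes): the founder can get 110 next round, worth 0.66 × 110 = 72.6 now, so the investor offers 72.6, keeping 127.4.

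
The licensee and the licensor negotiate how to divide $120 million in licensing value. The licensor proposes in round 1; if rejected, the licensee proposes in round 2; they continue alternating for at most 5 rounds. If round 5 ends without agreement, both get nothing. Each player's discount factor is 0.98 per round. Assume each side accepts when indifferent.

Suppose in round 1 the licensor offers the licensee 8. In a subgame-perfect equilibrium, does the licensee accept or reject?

Accept

Round 5 (the licensor proposes): the licensee will accept anything ≥ 0, so the licensor offers 0 and keeps 120.
Round 4 (the licensee proposes): the licensor can get 120 next round, worth 0.98 × 120 = 117.6 now. The licensee offers 117.6 and keeps 120 − 117.6 = 2.4.
Round 3 (the licensor proposes): the licensee can get 2.4 next round, worth 0.98 × 2.4 = 2.352 now, so the licensor offers 2.352, keeping 117.648.
Round 2 (the licensee proposes): the licensor can get 117.648 next round, worth 0.98 × 117.648 = 115.29504 now, so the licensee offers 115.29504, keeping 4.70496.
So by rejecting in round 1, the licensee gets 4.70496 next round, worth 0.98 × 4.70496 = 4.6108608 now.
Offer 8 ≥ 4.6108608, so the licensee accepts.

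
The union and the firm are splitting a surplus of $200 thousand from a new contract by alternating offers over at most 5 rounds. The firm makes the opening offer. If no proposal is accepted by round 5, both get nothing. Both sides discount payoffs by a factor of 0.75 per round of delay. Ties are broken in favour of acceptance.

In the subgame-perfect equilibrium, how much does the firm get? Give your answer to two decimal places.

Round 5 (the firm proposes): the union will accept anything ≥ 0, so the firm offers 0 and keeps 200.
Round 4 (the union proposes): the firm can get 200 next round, worth 0.75 × 200 = 150 now. The union offers 150 and keeps 200 − 150 = 50.
Round 3 (the firm proposes): the union can get 50 next round, worth 0.75 × 50 = 37.5 now; the firm offers that and keeps 162.5.
Round 2 (the union proposes): the firm can get 162.5 next round, worth 0.75 × 162.5 = 121.875 now; the union offers that and keeps 78.125.
Round 1 (the firm proposes): the union can get 78.125 next round, worth 0.75 × 78.125 = 58.59375 now, so the firm offers 58.59375, keeping 141.40625.

141.41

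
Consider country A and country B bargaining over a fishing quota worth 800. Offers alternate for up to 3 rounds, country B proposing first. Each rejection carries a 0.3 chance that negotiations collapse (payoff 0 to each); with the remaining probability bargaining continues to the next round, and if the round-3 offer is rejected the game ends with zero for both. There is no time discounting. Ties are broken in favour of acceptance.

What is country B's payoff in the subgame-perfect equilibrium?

632

Round 3 (country B proposes): rejection yields 0 for country A; country B offers 0 and keeps 800.
Round 2 (country A proposes): rejecting gives country B an expected 0.7 × 800 = 560. Country A offers 560 and keeps 800 − 560 = 240.
Round 1 (country B proposes): rejecting gives country A an expected 0.7 × 240 = 168, so country B offers 168, keeping 632.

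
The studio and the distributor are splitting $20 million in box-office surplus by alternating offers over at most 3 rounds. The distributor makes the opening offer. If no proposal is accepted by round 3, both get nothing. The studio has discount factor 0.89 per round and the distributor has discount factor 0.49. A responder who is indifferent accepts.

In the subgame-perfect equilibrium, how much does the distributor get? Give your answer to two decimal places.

By backward induction:
Round 3 (the distributor proposes): rejection yields 0 for the studio; the distributor offers 0 and keeps 20.
Round 2 (the studio proposes): the distributor can get 20 next round, worth 0.49 × 20 = 9.8 now; the studio offers that and keeps 10.2.
Round 1 (the distributor proposes): the studio can get 10.2 next round, worth 0.89 × 10.2 = 9.078 now, so the distributor offers 9.078, keeping 10.922.

10.92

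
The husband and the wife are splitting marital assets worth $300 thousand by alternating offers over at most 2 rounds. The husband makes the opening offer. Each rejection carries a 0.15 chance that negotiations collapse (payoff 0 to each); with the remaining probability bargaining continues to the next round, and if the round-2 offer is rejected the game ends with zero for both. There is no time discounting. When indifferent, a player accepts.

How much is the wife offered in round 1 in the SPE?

255

Round 2 (the wife proposes): rejection yields 0 for the husband; the wife offers 0 and keeps 300.
Round 1 (the husband proposes): rejecting gives the wife an expected 0.85 × 300 = 255. The husband offers 255 and keeps 300 − 255 = 45.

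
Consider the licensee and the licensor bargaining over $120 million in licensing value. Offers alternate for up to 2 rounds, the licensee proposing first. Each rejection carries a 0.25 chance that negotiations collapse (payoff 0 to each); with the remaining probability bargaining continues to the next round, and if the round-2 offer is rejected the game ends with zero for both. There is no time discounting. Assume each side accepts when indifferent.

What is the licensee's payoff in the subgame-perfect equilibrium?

30

By backward induction:
Round 2 (the licensor proposes): rejection yields 0 for the licensee; the licensor offers 0 and keeps 120.
Round 1 (the licensee proposes): rejecting gives the licensor an expected 0.75 × 120 = 90; the licensee offers that and keeps 30.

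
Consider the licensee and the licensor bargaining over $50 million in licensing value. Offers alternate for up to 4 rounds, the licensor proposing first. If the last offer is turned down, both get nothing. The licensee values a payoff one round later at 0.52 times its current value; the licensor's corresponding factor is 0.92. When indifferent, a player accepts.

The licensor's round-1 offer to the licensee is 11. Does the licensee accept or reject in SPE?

Round 4 (the licensee proposes): rejection yields 0 for the licensor; the licensee offers 0 and keeps 50.
Round 3 (the licensor proposes): the licensee can get 50 next round, worth 0.52 × 50 = 26 now; the licensor offers that and keeps 24.
Round 2 (the licensee proposes): the licensor can get 24 next round, worth 0.92 × 24 = 22.08 now, so the licensee offers 22.08, keeping 27.92.
So by rejecting in round 1, the licensee gets 27.92 next round, worth 0.52 × 27.92 = 14.5184 now.
Offer 11 < 14.5184, so the licensee rejects.

Reject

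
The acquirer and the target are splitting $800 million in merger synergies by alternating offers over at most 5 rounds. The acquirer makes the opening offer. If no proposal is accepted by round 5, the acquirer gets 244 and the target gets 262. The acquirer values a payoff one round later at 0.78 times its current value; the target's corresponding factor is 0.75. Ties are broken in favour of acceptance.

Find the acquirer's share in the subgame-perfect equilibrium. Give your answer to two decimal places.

501.12

Solve by backward induction from round 5.
Round 5 (the acquirer proposes): the target gets 262 if talks fail, so the acquirer offers 262 and keeps 538.
Round 4 (the target proposes): the acquirer can get 538 next round, worth 0.78 × 538 = 419.64 now; the target offers that and keeps 380.36.
Round 3 (the acquirer proposes): the target can get 380.36 next round, worth 0.75 × 380.36 = 285.27 now. The acquirer offers 285.27 and keeps 800 − 285.27 = 514.73.
Round 2 (the target proposes): the acquirer can get 514.73 next round, worth 0.78 × 514.73 = 401.4894 now, so the target offers 401.4894, keeping 398.5106.
Round 1 (the acquirer proposes): the target can get 398.5106 next round, worth 0.75 × 398.5106 = 298.88295 now; the acquirer offers that and keeps 501.11705.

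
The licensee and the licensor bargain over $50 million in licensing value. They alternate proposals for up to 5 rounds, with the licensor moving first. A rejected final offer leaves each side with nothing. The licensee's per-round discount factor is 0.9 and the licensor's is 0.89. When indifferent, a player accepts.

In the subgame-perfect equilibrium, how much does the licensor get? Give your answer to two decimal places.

41.09

By backward induction:
Round 5 (the licensor proposes): rejection yields 0 for the licensee; the licensor offers 0 and keeps 50.
Round 4 (the licensee proposes): the licensor can get 50 next round, worth 0.89 × 50 = 44.5 now. The licensee offers 44.5 and keeps 50 − 44.5 = 5.5.
Round 3 (the licensor proposes): the licensee can get 5.5 next round, worth 0.9 × 5.5 = 4.95 now, so the licensor offers 4.95, keeping 45.05.
Round 2 (the licensee proposes): the licensor can get 45.05 next round, worth 0.89 × 45.05 = 40.0945 now; the licensee offers that and keeps 9.9055.
Round 1 (the licensor proposes): the licensee can get 9.9055 next round, worth 0.9 × 9.9055 = 8.91495 now, so the licensor offers 8.91495, keeping 41.08505.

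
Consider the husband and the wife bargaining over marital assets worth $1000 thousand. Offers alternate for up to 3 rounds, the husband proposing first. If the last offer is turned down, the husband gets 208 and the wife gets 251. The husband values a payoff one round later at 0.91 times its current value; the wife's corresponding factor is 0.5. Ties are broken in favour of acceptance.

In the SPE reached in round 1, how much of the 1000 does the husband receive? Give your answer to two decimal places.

Round 3 (the husband proposes): the wife gets 251 if talks fail, so the husband offers 251 and keeps 749.
Round 2 (the wife proposes): the husband can get 749 next round, worth 0.91 × 749 = 681.59 now. The wife offers 681.59 and keeps 1000 − 681.59 = 318.41.
Round 1 (the husband proposes): the wife can get 318.41 next round, worth 0.5 × 318.41 = 159.205 now. The husband offers 159.205 and keeps 1000 − 159.205 = 840.795.

840.80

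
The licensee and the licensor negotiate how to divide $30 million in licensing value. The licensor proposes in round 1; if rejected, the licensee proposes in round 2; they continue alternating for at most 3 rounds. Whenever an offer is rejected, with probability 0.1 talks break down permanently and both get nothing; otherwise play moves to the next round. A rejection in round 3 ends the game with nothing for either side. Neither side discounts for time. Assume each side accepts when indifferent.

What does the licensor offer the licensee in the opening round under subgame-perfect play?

2.7

Round 3 (the licensor proposes): rejection yields 0 for the licensee; the licensor offers 0 and keeps 30.
Round 2 (the licensee proposes): rejecting gives the licensor an expected 0.9 × 30 = 27. The licensee offers 27 and keeps 30 − 27 = 3.
Round 1 (the licensor proposes): rejecting gives the licensee an expected 0.9 × 3 = 2.7. The licensor offers 2.7 and keeps 30 − 2.7 = 27.3.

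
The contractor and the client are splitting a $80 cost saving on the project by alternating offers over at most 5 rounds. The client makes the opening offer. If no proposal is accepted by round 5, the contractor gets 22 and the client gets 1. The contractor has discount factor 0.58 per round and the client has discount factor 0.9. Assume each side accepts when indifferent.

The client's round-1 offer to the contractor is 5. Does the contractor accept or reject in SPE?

Reject

Round 5 (the client proposes): the contractor gets 22 if talks fail, so the client offers 22 and keeps 58.
Round 4 (the contractor proposes): the client can get 58 next round, worth 0.9 × 58 = 52.2 now, so the contractor offers 52.2, keeping 27.8.
Round 3 (the client proposes): the contractor can get 27.8 next round, worth 0.58 × 27.8 = 16.124 now; the client offers that and keeps 63.876.
Round 2 (the contractor proposes): the client can get 63.876 next round, worth 0.9 × 63.876 = 57.4884 now; the contractor offers that and keeps 22.5116.
So by rejecting in round 1, the contractor gets 22.5116 next round, worth 0.58 × 22.5116 = 13.056728 now.
Offer 5 < 13.056728, so the contractor rejects.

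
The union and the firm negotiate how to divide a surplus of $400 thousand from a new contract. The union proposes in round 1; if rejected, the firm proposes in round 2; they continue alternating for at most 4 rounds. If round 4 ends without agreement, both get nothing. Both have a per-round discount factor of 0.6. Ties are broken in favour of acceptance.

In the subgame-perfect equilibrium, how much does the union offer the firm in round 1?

182.4

Solve by backward induction from round 4.
Round 4 (the firm proposes): rejection yields 0 for the union; the firm offers 0 and keeps 400.
Round 3 (the union proposes): the firm can get 400 next round, worth 0.6 × 400 = 240 now. The union offers 240 and keeps 400 − 240 = 160.
Round 2 (the firm proposes): the union can get 160 next round, worth 0.6 × 160 = 96 now, so the firm offers 96, keeping 304.
Round 1 (the union proposes): the firm can get 304 next round, worth 0.6 × 304 = 182.4 now, so the union offers 182.4, keeping 217.6.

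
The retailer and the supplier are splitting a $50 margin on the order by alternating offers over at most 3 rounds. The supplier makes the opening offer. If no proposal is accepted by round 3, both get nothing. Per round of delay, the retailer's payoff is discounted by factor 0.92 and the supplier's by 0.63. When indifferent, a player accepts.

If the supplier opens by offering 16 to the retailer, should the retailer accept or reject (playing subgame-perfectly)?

Reject

Work out the retailer's continuation value if the offer is rejected.
Round 3 (the supplier proposes): the retailer will accept anything ≥ 0, so the supplier offers 0 and keeps 50.
Round 2 (the retailer proposes): the supplier can get 50 next round, worth 0.63 × 50 = 31.5 now. The retailer offers 31.5 and keeps 50 − 31.5 = 18.5.
So by rejecting in round 1, the retailer gets 18.5 next round, worth 0.92 × 18.5 = 17.02 now.
Offer 16 < 17.02, so the retailer rejects.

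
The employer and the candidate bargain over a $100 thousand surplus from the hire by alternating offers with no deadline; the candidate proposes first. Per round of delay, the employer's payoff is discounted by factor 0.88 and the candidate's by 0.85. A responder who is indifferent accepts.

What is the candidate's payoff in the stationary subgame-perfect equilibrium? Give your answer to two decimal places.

Let x be the candidate's share when the candidate proposes and y be the employer's share when the employer proposes.
The employer accepts iff offered ≥ 0.88·y, so x = 100 − 0.88y. Symmetrically y = 100 − 0.85x.
Substituting: x = 100 − 0.88(100 − 0.85x), giving x(1 − 0.85·0.88) = 100(1 − 0.88).
So x = 100 × 0.12 / 0.252 ≈ 47.6190, and the employer receives 100 − x ≈ 52.3810.

47.62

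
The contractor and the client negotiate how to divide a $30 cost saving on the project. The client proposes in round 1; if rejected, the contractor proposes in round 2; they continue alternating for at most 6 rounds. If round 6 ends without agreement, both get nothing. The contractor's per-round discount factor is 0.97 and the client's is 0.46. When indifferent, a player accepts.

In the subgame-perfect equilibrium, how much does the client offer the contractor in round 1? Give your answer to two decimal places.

Round 6 (the contractor proposes): the client will accept anything ≥ 0, so the contractor offers 0 and keeps 30.
Round 5 (the client proposes): the contractor can get 30 next round, worth 0.97 × 30 = 29.1 now. The client offers 29.1 and keeps 30 − 29.1 = 0.9.
Round 4 (the contractor proposes): the client can get 0.9 next round, worth 0.46 × 0.9 = 0.414 now, so the contractor offers 0.414, keeping 29.586.
Round 3 (the client proposes): the contractor can get 29.586 next round, worth 0.97 × 29.586 = 28.69842 now; the client offers that and keeps 1.30158.
Round 2 (the contractor proposes): the client can get 1.30158 next round, worth 0.46 × 1.30158 = 0.5987268 now. The contractor offers 0.5987268 and keeps 30 − 0.5987268 = 29.4012732.
Round 1 (the client proposes): the contractor can get 29.4012732 next round, worth 0.97 × 29.4012732 = 28.519235004 now; the client offers that and keeps 1.480764996.

28.52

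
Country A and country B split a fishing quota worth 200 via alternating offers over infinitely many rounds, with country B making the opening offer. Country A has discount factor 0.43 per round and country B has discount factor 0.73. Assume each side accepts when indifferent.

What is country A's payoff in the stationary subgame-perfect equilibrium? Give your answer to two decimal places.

33.84

Let x be country B's share when country B proposes and y be country A's share when country A proposes.
Country A accepts iff offered ≥ 0.43·y, so x = 200 − 0.43y. Symmetrically y = 200 − 0.73x.
Substituting: x = 200 − 0.43(200 − 0.73x), giving x(1 − 0.73·0.43) = 200(1 − 0.43).
So x = 200 × 0.57 / 0.6861 ≈ 166.1565, and country A receives 200 − x ≈ 33.8435.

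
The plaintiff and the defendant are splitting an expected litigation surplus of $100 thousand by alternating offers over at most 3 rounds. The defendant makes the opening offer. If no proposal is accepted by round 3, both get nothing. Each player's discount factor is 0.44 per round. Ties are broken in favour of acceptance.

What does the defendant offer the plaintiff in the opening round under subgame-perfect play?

24.64

Round 3 (the defendant proposes): the plaintiff will accept anything ≥ 0, so the defendant offers 0 and keeps 100.
Round 2 (the plaintiff proposes): the defendant can get 100 next round, worth 0.44 × 100 = 44 now, so the plaintiff offers 44, keeping 56.
Round 1 (the defendant proposes): the plaintiff can get 56 next round, worth 0.44 × 56 = 24.64 now. The defendant offers 24.64 and keeps 100 − 24.64 = 75.36.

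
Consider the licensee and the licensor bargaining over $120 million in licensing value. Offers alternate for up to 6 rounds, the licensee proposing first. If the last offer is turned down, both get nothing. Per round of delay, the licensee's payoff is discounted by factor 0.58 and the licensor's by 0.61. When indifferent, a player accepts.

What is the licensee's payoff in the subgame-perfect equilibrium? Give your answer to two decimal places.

Round 6 (the licensor proposes): the licensee will accept anything ≥ 0, so the licensor offers 0 and keeps 120.
Round 5 (the licensee proposes): the licensor can get 120 next round, worth 0.61 × 120 = 73.2 now, so the licensee offers 73.2, keeping 46.8.
Round 4 (the licensor proposes): the licensee can get 46.8 next round, worth 0.58 × 46.8 = 27.144 now; the licensor offers that and keeps 92.856.
Round 3 (the licensee proposes): the licensor can get 92.856 next round, worth 0.61 × 92.856 = 56.64216 now. The licensee offers 56.64216 and keeps 120 − 56.64216 = 63.35784.
Round 2 (the licensor proposes): the licensee can get 63.35784 next round, worth 0.58 × 63.35784 = 36.7475472 now. The licensor offers 36.7475472 and keeps 120 − 36.7475472 = 83.2524528.
Round 1 (the licensee proposes): the licensor can get 83.2524528 next round, worth 0.61 × 83.2524528 = 50.783996208 now. The licensee offers 50.783996208 and keeps 120 − 50.783996208 = 69.216003792.

69.22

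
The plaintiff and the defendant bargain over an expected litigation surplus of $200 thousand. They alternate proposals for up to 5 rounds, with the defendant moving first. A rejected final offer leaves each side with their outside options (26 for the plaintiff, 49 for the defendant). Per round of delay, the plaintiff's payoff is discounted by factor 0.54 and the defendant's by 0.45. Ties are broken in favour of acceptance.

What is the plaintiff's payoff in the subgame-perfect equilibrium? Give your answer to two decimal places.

75.37

Round 5 (the defendant proposes): the plaintiff gets 26 if talks fail, so the defendant offers 26 and keeps 174.
Round 4 (the plaintiff proposes): the defendant can get 174 next round, worth 0.45 × 174 = 78.3 now. The plaintiff offers 78.3 and keeps 200 − 78.3 = 121.7.
Round 3 (the defendant proposes): the plaintiff can get 121.7 next round, worth 0.54 × 121.7 = 65.718 now, so the defendant offers 65.718, keeping 134.282.
Round 2 (the plaintiff proposes): the defendant can get 134.282 next round, worth 0.45 × 134.282 = 60.4269 now; the plaintiff offers that and keeps 139.5731.
Round 1 (the defendant proposes): the plaintiff can get 139.5731 next round, worth 0.54 × 139.5731 = 75.369474 now; the defendant offers that and keeps 124.630526.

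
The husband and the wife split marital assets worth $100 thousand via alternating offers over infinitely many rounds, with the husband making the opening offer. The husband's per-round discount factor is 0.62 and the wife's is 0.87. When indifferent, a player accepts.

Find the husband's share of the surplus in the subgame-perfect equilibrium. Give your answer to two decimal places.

28.22

In a stationary SPE each proposer offers the other exactly their discounted continuation value.
If the husband keeps x when proposing and the wife keeps y when proposing, then x = 100 − 0.87y and y = 100 − 0.62x.
Solving: x = 100(1 − 0.87) / (1 − 0.62·0.87) = 13 / 0.4606 ≈ 28.2241.
The wife gets 100 − 28.2241 ≈ 71.7759.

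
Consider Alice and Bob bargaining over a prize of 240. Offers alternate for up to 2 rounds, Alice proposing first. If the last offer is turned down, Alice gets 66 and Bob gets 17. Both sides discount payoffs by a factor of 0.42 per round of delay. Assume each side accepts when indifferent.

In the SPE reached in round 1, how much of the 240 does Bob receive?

Round 2 (Bob proposes): Alice gets 66 if talks fail, so Bob offers 66 and keeps 174.
Round 1 (Alice proposes): Bob can get 174 next round, worth 0.42 × 174 = 73.08 now. Alice offers 73.08 and keeps 240 − 73.08 = 166.92.

73.08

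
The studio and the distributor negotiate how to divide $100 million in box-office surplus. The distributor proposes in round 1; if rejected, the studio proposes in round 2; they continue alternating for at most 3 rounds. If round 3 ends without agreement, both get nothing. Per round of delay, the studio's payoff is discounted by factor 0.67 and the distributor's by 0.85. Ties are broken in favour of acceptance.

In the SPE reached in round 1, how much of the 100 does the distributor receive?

89.95

Work backward from the last round.
Round 3 (the distributor proposes): the studio will accept anything ≥ 0, so the distributor offers 0 and keeps 100.
Round 2 (the studio proposes): the distributor can get 100 next round, worth 0.85 × 100 = 85 now; the studio offers that and keeps 15.
Round 1 (the distributor proposes): the studio can get 15 next round, worth 0.67 × 15 = 10.05 now; the distributor offers that and keeps 89.95.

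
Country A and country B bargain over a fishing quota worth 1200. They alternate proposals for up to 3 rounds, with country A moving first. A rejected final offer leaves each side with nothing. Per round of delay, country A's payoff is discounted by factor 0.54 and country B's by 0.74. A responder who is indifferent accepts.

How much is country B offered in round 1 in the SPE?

408.48

Round 3 (country A proposes): rejection yields 0 for country B; country A offers 0 and keeps 1200.
Round 2 (country B proposes): country A can get 1200 next round, worth 0.54 × 1200 = 648 now, so country B offers 648, keeping 552.
Round 1 (country A proposes): country B can get 552 next round, worth 0.74 × 552 = 408.48 now; country A offers that and keeps 791.52.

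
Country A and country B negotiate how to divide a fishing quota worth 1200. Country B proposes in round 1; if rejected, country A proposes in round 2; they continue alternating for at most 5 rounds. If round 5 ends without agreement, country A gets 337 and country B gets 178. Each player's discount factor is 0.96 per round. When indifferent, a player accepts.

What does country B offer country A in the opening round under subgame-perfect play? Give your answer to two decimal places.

Round 5 (country B proposes): country A gets 337 if talks fail, so country B offers 337 and keeps 863.
Round 4 (country A proposes): country B can get 863 next round, worth 0.96 × 863 = 828.48 now. Country A offers 828.48 and keeps 1200 − 828.48 = 371.52.
Round 3 (country B proposes): country A can get 371.52 next round, worth 0.96 × 371.52 = 356.6592 now, so country B offers 356.6592, keeping 843.3408.
Round 2 (country A proposes): country B can get 843.3408 next round, worth 0.96 × 843.3408 = 809.607168 now; country A offers that and keeps 390.392832.
Round 1 (country B proposes): country A can get 390.392832 next round, worth 0.96 × 390.392832 = 374.77711872 now, so country B offers 374.77711872, keeping 825.22288128.

374.78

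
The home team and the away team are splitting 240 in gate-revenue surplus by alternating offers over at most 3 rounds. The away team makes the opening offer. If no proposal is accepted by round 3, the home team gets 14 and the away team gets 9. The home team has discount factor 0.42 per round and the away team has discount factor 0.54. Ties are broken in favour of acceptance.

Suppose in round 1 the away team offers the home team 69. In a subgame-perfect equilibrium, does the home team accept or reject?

Accept

Work out the home team's continuation value if the offer is rejected.
Round 3 (the away team proposes): the home team gets 14 if talks fail, so the away team offers 14 and keeps 226.
Round 2 (the home team proposes): the away team can get 226 next round, worth 0.54 × 226 = 122.04 now; the home team offers that and keeps 117.96.
So by rejecting in round 1, the home team gets 117.96 next round, worth 0.42 × 117.96 = 49.5432 now.
Offer 69 ≥ 49.5432, so the home team accepts.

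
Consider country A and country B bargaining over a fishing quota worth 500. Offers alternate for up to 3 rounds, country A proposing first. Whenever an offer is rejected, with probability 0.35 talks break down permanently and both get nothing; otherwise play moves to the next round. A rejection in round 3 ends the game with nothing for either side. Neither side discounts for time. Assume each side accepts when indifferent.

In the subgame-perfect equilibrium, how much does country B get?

113.75

By backward induction:
Round 3 (country A proposes): country B will accept anything ≥ 0, so country A offers 0 and keeps 500.
Round 2 (country B proposes): rejecting gives country A an expected 0.65 × 500 = 325, so country B offers 325, keeping 175.
Round 1 (country A proposes): rejecting gives country B an expected 0.65 × 175 = 113.75. Country A offers 113.75 and keeps 500 − 113.75 = 386.25.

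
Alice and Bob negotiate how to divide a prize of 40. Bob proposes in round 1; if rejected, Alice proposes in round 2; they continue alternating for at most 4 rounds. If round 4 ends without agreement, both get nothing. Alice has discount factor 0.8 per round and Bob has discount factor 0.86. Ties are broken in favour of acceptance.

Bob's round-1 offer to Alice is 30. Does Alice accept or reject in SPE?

Accept

Work out Alice's continuation value if the offer is rejected.
Round 4 (Alice proposes): Bob will accept anything ≥ 0, so Alice offers 0 and keeps 40.
Round 3 (Bob proposes): Alice can get 40 next round, worth 0.8 × 40 = 32 now, so Bob offers 32, keeping 8.
Round 2 (Alice proposes): Bob can get 8 next round, worth 0.86 × 8 = 6.88 now. Alice offers 6.88 and keeps 40 − 6.88 = 33.12.
So by rejecting in round 1, Alice gets 33.12 next round, worth 0.8 × 33.12 = 26.496 now.
Offer 30 ≥ 26.496, so Alice accepts.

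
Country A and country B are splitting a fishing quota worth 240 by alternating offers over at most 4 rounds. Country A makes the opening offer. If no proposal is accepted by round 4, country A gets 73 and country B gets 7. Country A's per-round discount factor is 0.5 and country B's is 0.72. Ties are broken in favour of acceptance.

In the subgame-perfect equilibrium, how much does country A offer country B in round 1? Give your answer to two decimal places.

129.69

Round 4 (country B proposes): country A gets 73 if talks fail, so country B offers 73 and keeps 167.
Round 3 (country A proposes): country B can get 167 next round, worth 0.72 × 167 = 120.24 now. Country A offers 120.24 and keeps 240 − 120.24 = 119.76.
Round 2 (country B proposes): country A can get 119.76 next round, worth 0.5 × 119.76 = 59.88 now. Country B offers 59.88 and keeps 240 − 59.88 = 180.12.
Round 1 (country A proposes): country B can get 180.12 next round, worth 0.72 × 180.12 = 129.6864 now. Country A offers 129.6864 and keeps 240 − 129.6864 = 110.3136.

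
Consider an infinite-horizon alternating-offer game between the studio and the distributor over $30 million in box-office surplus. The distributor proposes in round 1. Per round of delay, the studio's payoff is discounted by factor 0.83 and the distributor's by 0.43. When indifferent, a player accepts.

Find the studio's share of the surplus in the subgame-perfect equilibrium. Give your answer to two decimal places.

When the distributor proposes, the studio accepts any offer worth at least 0.83 times what the studio would get by proposing next round; and vice versa.
This gives x = 30 − 0.83y and y = 30 − 0.43x, where x and y are each side's share when it proposes.
Hence (1 − 0.83·0.43)x = 30(1 − 0.83), i.e. 0.6431·x = 5.1.
x ≈ 7.9303; the studio's share is 30 − x ≈ 22.0697.

22.07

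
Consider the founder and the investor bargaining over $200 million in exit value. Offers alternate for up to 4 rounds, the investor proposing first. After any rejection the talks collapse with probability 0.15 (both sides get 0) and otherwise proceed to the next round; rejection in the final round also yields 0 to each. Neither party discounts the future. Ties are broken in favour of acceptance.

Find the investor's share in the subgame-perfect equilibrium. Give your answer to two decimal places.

51.68

Round 4 (the founder proposes): the investor will accept anything ≥ 0, so the founder offers 0 and keeps 200.
Round 3 (the investor proposes): rejecting gives the founder an expected 0.85 × 200 = 170, so the investor offers 170, keeping 30.
Round 2 (the founder proposes): rejecting gives the investor an expected 0.85 × 30 = 25.5; the founder offers that and keeps 174.5.
Round 1 (the investor proposes): rejecting gives the founder an expected 0.85 × 174.5 = 148.325; the investor offers that and keeps 51.675.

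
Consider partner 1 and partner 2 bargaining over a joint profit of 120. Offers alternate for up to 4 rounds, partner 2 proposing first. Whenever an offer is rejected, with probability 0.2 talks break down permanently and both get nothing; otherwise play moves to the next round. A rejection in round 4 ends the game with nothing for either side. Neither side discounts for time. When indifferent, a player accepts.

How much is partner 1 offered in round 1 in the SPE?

By backward induction:
Round 4 (partner 1 proposes): partner 2 will accept anything ≥ 0, so partner 1 offers 0 and keeps 120.
Round 3 (partner 2 proposes): rejecting gives partner 1 an expected 0.8 × 120 = 96. Partner 2 offers 96 and keeps 120 − 96 = 24.
Round 2 (partner 1 proposes): rejecting gives partner 2 an expected 0.8 × 24 = 19.2; partner 1 offers that and keeps 100.8.
Round 1 (partner 2 proposes): rejecting gives partner 1 an expected 0.8 × 100.8 = 80.64. Partner 2 offers 80.64 and keeps 120 − 80.64 = 39.36.

80.64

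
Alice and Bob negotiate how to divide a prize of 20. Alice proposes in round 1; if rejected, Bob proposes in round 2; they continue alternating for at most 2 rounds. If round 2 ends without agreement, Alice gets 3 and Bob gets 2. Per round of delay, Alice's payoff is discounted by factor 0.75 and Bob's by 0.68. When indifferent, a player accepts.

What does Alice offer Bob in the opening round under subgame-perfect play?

By backward induction:
Round 2 (Bob proposes): Alice gets 3 if talks fail, so Bob offers 3 and keeps 17.
Round 1 (Alice proposes): Bob can get 17 next round, worth 0.68 × 17 = 11.56 now, so Alice offers 11.56, keeping 8.44.

11.56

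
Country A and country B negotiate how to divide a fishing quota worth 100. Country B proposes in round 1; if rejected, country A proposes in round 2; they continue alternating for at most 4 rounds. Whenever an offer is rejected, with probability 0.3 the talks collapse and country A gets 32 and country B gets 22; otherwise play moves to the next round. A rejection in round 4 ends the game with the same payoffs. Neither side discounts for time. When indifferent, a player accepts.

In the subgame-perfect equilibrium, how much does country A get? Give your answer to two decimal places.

Round 4 (country A proposes): country B gets 22 if talks fail, so country A offers 22 and keeps 78.
Round 3 (country B proposes): rejecting gives country A an expected 0.7 × 78 + 0.3 × 32 = 64.2. Country B offers 64.2 and keeps 100 − 64.2 = 35.8.
Round 2 (country A proposes): rejecting gives country B an expected 0.7 × 35.8 + 0.3 × 22 = 31.66; country A offers that and keeps 68.34.
Round 1 (country B proposes): rejecting gives country A an expected 0.7 × 68.34 + 0.3 × 32 = 57.438, so country B offers 57.438, keeping 42.562.

57.44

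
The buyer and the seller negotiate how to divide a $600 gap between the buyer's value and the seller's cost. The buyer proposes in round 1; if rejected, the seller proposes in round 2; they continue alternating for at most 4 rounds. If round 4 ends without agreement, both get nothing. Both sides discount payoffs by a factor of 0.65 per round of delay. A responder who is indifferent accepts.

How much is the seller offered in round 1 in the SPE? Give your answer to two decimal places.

Round 4 (the seller proposes): the buyer will accept anything ≥ 0, so the seller offers 0 and keeps 600.
Round 3 (the buyer proposes): the seller can get 600 next round, worth 0.65 × 600 = 390 now; the buyer offers that and keeps 210.
Round 2 (the seller proposes): the buyer can get 210 next round, worth 0.65 × 210 = 136.5 now, so the seller offers 136.5, keeping 463.5.
Round 1 (the buyer proposes): the seller can get 463.5 next round, worth 0.65 × 463.5 = 301.275 now, so the buyer offers 301.275, keeping 298.725.

301.28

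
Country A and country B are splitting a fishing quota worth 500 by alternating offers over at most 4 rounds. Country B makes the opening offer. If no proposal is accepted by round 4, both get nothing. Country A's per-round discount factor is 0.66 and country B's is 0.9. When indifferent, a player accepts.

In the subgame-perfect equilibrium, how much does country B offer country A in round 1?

229.02

Round 4 (country A proposes): country B will accept anything ≥ 0, so country A offers 0 and keeps 500.
Round 3 (country B proposes): country A can get 500 next round, worth 0.66 × 500 = 330 now, so country B offers 330, keeping 170.
Round 2 (country A proposes): country B can get 170 next round, worth 0.9 × 170 = 153 now; country A offers that and keeps 347.
Round 1 (country B proposes): country A can get 347 next round, worth 0.66 × 347 = 229.02 now, so country B offers 229.02, keeping 270.98.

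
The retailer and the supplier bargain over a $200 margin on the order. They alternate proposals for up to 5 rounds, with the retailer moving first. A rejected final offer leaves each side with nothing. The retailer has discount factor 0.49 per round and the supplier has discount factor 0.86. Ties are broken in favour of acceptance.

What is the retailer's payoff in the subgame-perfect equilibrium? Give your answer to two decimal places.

75.31

Round 5 (the retailer proposes): rejection yields 0 for the supplier; the retailer offers 0 and keeps 200.
Round 4 (the supplier proposes): the retailer can get 200 next round, worth 0.49 × 200 = 98 now; the supplier offers that and keeps 102.
Round 3 (the retailer proposes): the supplier can get 102 next round, worth 0.86 × 102 = 87.72 now. The retailer offers 87.72 and keeps 200 − 87.72 = 112.28.
Round 2 (the supplier proposes): the retailer can get 112.28 next round, worth 0.49 × 112.28 = 55.0172 now, so the supplier offers 55.0172, keeping 144.9828.
Round 1 (the retailer proposes): the supplier can get 144.9828 next round, worth 0.86 × 144.9828 = 124.685208 now, so the retailer offers 124.685208, keeping 75.314792.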